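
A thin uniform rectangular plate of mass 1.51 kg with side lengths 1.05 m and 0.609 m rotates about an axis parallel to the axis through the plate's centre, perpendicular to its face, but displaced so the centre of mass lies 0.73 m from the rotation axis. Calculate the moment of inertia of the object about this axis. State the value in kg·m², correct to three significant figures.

0.990

I_cm = (1/12)M(a²+b²) = (1/12)(1.51)[(1.05)² + (0.609)²] = 0.1854 kg·m²; centre at d = 0.73 m, so I = I_cm + Md² gives I = 0.1854 + (1.51)(0.73)² = 0.99008 kg·m².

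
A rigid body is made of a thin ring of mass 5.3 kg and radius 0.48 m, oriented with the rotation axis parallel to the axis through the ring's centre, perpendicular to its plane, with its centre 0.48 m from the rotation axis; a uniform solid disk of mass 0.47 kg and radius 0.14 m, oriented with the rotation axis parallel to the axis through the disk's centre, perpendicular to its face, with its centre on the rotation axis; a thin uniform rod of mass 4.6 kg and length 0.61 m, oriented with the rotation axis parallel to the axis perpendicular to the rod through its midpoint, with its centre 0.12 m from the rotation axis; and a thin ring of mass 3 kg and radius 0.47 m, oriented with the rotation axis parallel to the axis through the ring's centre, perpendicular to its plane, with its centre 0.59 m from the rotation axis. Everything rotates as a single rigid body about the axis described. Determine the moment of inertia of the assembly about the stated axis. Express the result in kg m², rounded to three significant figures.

4.36

Thin ring: I_cm = MR² = (5.3)(0.48)² = 1.2211 kg m²; centre at d = 0.48 m, so I = I_cm + Md² gives I = 1.2211 + (5.3)(0.48)² = 2.4422 kg m².
Solid disk: I_cm = (1/2)MR² = (1/2)(0.47)(0.14)² = 0.004606 kg m²; axis through the centre, so I = 0.004606 kg m².
Thin rod: I_cm = (1/12)ML² = (1/12)(4.6)(0.61)² = 0.14264 kg m²; centre at d = 0.12 m, so I = I_cm + Md² gives I = 0.14264 + (4.6)(0.12)² = 0.20888 kg m².
Thin ring: I_cm = MR² = (3)(0.47)² = 0.6627 kg m²; centre at d = 0.59 m, so I = I_cm + Md² gives I = 0.6627 + (3)(0.59)² = 1.707 kg m².
Total I = 2.4422 + 0.004606 + 0.20888 + 1.707 = 4.3627 kg m².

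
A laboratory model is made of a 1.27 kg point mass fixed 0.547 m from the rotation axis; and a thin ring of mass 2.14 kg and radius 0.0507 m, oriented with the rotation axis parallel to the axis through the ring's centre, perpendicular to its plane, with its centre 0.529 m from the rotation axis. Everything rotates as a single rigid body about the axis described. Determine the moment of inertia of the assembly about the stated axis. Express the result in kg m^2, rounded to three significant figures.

0.984

Point mass: I_cm = 0; centre at d = 0.547 m, so the parallel axis theorem gives I = 0 + (1.27)(0.547)² = 0.38 kg m^2.
Thin ring: I_cm = MR² = (2.14)(0.0507)² = 0.0055008 kg m^2; centre at d = 0.529 m, so the parallel axis theorem gives I = 0.0055008 + (2.14)(0.529)² = 0.60436 kg m^2.
Total I = 0.38 + 0.60436 = 0.98436 kg m^2.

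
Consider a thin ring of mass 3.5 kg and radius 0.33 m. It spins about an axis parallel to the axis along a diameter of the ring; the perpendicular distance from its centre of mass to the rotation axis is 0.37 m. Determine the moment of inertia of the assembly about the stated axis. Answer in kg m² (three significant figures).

0.670

I_cm = (1/2)MR² = (1/2)(3.5)(0.33)² = 0.19058 kg m²; centre at d = 0.37 m, so I = I_cm + Md² gives I = 0.19058 + (3.5)(0.37)² = 0.66973 kg m².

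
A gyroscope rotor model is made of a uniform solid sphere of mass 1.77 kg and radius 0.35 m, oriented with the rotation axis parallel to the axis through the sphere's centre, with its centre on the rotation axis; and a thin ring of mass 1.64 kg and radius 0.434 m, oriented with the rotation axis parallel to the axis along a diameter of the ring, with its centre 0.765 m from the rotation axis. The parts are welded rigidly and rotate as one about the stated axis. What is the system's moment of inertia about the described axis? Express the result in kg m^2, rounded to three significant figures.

Solid sphere: I_cm = (2/5)MR² = (2/5)(1.77)(0.35)² = 0.08673 kg m^2; axis through the centre, so I = 0.08673 kg m^2.
Thin ring: I_cm = (1/2)MR² = (1/2)(1.64)(0.434)² = 0.15445 kg m^2; centre at d = 0.765 m, so I = I_cm + Md² gives I = 0.15445 + (1.64)(0.765)² = 1.1142 kg m^2.
Total I = 0.08673 + 1.1142 = 1.201 kg m^2.

1.20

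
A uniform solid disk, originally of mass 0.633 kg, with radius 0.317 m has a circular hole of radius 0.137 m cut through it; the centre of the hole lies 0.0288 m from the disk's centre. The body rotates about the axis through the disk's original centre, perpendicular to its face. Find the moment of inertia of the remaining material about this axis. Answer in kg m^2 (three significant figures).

0.0306

Unpierced body about its centre: I₀ = (1/2)MR² = (1/2)(0.633)(0.317)² = 0.031805 kg m^2.
The removed disk has mass m = M·(r/R)² = (0.633)(0.137/0.317)² = 0.11823 kg (same uniform areal density).
Its moment of inertia about the rotation axis (parallel-axis theorem): I_hole = (1/2)mr² + md² = (1/2)(0.11823)(0.137)² + (0.11823)(0.0288)² = 0.0012076 kg m^2.
Treating the hole as negative mass, I = I₀ − I_hole = 0.031805 − 0.0012076 = 0.030597 kg m^2.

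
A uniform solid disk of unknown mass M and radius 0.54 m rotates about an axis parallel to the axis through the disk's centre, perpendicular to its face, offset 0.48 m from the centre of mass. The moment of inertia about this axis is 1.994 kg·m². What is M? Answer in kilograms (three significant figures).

I = I_cm + Md² = (1/2)MR² + Md² = M·[0.5·(0.54)² + (0.48)²] = M·0.3762.
So M = 1.994 / 0.3762 = 5.3004 kg.

5.30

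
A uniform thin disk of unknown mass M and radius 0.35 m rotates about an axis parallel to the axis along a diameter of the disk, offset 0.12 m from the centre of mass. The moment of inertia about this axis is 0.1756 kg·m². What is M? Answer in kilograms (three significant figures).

3.90

I = I_cm + Md² = (1/4)MR² + Md² = M·[0.25·(0.35)² + (0.12)²] = M·0.045025.
So M = 0.1756 / 0.045025 = 3.9001 kg.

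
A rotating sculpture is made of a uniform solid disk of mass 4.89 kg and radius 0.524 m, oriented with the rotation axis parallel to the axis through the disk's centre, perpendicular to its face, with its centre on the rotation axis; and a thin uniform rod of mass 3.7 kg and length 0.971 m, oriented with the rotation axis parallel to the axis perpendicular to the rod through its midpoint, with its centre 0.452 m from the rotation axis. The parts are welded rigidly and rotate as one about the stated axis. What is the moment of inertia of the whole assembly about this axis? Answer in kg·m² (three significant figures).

Solid disk: I_cm = (1/2)MR² = (1/2)(4.89)(0.524)² = 0.67134 kg·m²; axis through the centre, so I = 0.67134 kg·m².
Thin rod: I_cm = (1/12)ML² = (1/12)(3.7)(0.971)² = 0.29071 kg·m²; centre at d = 0.452 m, so the parallel axis theorem gives I = 0.29071 + (3.7)(0.452)² = 1.0466 kg·m².
Total I = 0.67134 + 1.0466 = 1.718 kg·m².

1.72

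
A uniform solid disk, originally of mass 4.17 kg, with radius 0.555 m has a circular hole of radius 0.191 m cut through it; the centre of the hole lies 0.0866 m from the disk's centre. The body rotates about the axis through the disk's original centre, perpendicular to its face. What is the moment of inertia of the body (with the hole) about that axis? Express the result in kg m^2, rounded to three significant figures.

0.630

Unpierced body about its centre: I₀ = (1/2)MR² = (1/2)(4.17)(0.555)² = 0.64223 kg m^2.
The removed disk has mass m = M·(r/R)² = (4.17)(0.191/0.555)² = 0.49387 kg (same uniform areal density).
Its moment of inertia about the rotation axis (parallel-axis theorem): I_hole = (1/2)mr² + md² = (1/2)(0.49387)(0.191)² + (0.49387)(0.0866)² = 0.012712 kg m^2.
Treating the hole as negative mass, I = I₀ − I_hole = 0.64223 − 0.012712 = 0.62952 kg m^2.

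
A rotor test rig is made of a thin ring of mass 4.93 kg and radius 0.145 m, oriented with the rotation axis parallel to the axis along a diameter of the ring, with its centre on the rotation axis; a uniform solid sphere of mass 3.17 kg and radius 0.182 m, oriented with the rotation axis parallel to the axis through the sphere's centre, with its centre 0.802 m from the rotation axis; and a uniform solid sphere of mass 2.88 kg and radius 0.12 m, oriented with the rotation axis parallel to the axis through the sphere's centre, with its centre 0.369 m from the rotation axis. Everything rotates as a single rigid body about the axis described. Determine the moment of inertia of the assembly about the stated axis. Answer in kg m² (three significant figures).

2.54

Thin ring: I_cm = (1/2)MR² = (1/2)(4.93)(0.145)² = 0.051827 kg m²; axis through the centre, so I = 0.051827 kg m².
Solid sphere: I_cm = (2/5)MR² = (2/5)(3.17)(0.182)² = 0.042001 kg m²; centre at d = 0.802 m, so I = I_cm + Md² gives I = 0.042001 + (3.17)(0.802)² = 2.081 kg m².
Solid sphere: I_cm = (2/5)MR² = (2/5)(2.88)(0.12)² = 0.016589 kg m²; centre at d = 0.369 m, so I = I_cm + Md² gives I = 0.016589 + (2.88)(0.369)² = 0.40873 kg m².
Total I = 0.051827 + 2.081 + 0.40873 = 2.5415 kg m².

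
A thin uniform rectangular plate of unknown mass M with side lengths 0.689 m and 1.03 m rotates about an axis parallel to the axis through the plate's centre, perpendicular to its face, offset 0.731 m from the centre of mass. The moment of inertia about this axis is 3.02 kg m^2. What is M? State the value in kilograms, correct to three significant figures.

4.56

I = I_cm + Md² = (1/12)M(a²+b²) + Md² = M·[0.0833333·[(0.689)² + (1.03)²] + (0.731)²] = M·0.66233.
So M = 3.02 / 0.66233 = 4.5597 kg.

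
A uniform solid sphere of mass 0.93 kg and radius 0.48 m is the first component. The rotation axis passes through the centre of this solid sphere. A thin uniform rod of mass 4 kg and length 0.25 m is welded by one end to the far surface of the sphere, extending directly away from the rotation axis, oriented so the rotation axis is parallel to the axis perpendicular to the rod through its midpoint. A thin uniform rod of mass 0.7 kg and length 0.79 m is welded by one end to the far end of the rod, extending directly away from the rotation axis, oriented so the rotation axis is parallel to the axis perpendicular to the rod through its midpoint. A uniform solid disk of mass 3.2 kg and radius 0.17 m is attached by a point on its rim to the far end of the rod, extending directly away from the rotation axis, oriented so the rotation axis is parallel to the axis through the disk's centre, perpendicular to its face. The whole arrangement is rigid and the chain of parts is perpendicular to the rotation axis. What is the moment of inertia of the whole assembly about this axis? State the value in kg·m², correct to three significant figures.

Solid sphere: I_cm = (2/5)MR² = (2/5)(0.93)(0.48)² = 0.085709 kg·m²; axis through the centre, so I = 0.085709 kg·m².
Thin rod: I_cm = (1/12)ML² = (1/12)(4)(0.25)² = 0.020833 kg·m²; centre at d = 0.48 + 0.125 = 0.605 m, so the parallel axis theorem gives I = 0.020833 + (4)(0.605)² = 1.4849 kg·m².
Thin rod: I_cm = (1/12)ML² = (1/12)(0.7)(0.79)² = 0.036406 kg·m²; centre at d = 0.48 + 0.125 + 0.125 + 0.395 = 1.125 m, so the parallel axis theorem gives I = 0.036406 + (0.7)(1.125)² = 0.92234 kg·m².
Solid disk: I_cm = (1/2)MR² = (1/2)(3.2)(0.17)² = 0.04624 kg·m²; centre at d = 0.48 + 0.125 + 0.125 + 0.395 + 0.395 + 0.17 = 1.69 m, so the parallel axis theorem gives I = 0.04624 + (3.2)(1.69)² = 9.1858 kg·m².
Total I = 0.085709 + 1.4849 + 0.92234 + 9.1858 = 11.679 kg·m².

11.7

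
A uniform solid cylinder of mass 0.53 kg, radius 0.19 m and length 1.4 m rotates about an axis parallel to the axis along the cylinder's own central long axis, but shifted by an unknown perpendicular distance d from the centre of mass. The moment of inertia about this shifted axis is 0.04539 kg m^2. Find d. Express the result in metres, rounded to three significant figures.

0.260

About the centre-of-mass axis, I_cm = (1/2)MR² = (1/2)(0.53)(0.19)² = 0.0095665 kg m^2.
Parallel axis theorem: I = I_cm + Md², so Md² = 0.04539 − 0.0095665 = 0.035824 kg m^2.
d = √(0.035824 / 0.53) = 0.25998 m.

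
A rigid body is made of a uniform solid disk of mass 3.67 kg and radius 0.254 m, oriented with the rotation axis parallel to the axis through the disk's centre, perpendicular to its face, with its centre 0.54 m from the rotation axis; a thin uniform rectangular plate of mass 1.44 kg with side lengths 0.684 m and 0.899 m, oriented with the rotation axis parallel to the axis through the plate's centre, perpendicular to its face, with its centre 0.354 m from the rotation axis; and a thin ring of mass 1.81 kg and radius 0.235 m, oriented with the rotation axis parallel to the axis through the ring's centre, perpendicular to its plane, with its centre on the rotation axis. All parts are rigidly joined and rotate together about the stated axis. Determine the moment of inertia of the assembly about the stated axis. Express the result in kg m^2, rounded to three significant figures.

1.62

Solid disk: I_cm = (1/2)MR² = (1/2)(3.67)(0.254)² = 0.11839 kg m^2; centre at d = 0.54 m, so I = I_cm + Md² gives I = 0.11839 + (3.67)(0.54)² = 1.1886 kg m^2.
Rectangular plate: I_cm = (1/12)M(a²+b²) = (1/12)(1.44)[(0.684)² + (0.899)²] = 0.15313 kg m^2; centre at d = 0.354 m, so I = I_cm + Md² gives I = 0.15313 + (1.44)(0.354)² = 0.33358 kg m^2.
Thin ring: I_cm = MR² = (1.81)(0.235)² = 0.099957 kg m^2; axis through the centre, so I = 0.099957 kg m^2.
Total I = 1.1886 + 0.33358 + 0.099957 = 1.6221 kg m^2.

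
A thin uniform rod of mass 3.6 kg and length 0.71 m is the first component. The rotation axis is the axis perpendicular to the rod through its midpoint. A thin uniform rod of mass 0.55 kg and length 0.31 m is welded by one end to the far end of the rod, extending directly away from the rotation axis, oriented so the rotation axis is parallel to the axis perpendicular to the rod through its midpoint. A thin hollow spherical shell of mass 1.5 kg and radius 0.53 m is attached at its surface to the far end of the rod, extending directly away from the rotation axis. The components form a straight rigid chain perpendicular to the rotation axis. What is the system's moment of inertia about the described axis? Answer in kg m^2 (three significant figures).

2.72

Thin rod: I_cm = (1/12)ML² = (1/12)(3.6)(0.71)² = 0.15123 kg m^2; axis through the centre, so I = 0.15123 kg m^2.
Thin rod: I_cm = (1/12)ML² = (1/12)(0.55)(0.31)² = 0.0044046 kg m^2; centre at d = 0.355 + 0.155 = 0.51 m, so I = I_cm + Md² gives I = 0.0044046 + (0.55)(0.51)² = 0.14746 kg m^2.
Spherical shell: I_cm = (2/3)MR² = (2/3)(1.5)(0.53)² = 0.2809 kg m^2; centre at d = 0.355 + 0.155 + 0.155 + 0.53 = 1.195 m, so I = I_cm + Md² gives I = 0.2809 + (1.5)(1.195)² = 2.4229 kg m^2.
Total I = 0.15123 + 0.14746 + 2.4229 = 2.7216 kg m^2.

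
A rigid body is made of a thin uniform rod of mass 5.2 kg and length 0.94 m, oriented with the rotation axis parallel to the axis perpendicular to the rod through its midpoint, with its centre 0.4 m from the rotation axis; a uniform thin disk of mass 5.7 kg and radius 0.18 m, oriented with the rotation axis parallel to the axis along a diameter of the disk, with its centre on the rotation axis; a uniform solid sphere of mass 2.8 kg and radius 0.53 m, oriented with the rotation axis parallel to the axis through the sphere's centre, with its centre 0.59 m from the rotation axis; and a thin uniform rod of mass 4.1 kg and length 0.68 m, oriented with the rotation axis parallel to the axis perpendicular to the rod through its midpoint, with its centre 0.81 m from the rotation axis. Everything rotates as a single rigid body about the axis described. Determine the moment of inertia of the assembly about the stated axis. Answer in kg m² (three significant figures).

Thin rod: I_cm = (1/12)ML² = (1/12)(5.2)(0.94)² = 0.38289 kg m²; centre at d = 0.4 m, so the parallel axis theorem gives I = 0.38289 + (5.2)(0.4)² = 1.2149 kg m².
Thin disk: I_cm = (1/4)MR² = (1/4)(5.7)(0.18)² = 0.04617 kg m²; axis through the centre, so I = 0.04617 kg m².
Solid sphere: I_cm = (2/5)MR² = (2/5)(2.8)(0.53)² = 0.31461 kg m²; centre at d = 0.59 m, so the parallel axis theorem gives I = 0.31461 + (2.8)(0.59)² = 1.2893 kg m².
Thin rod: I_cm = (1/12)ML² = (1/12)(4.1)(0.68)² = 0.15799 kg m²; centre at d = 0.81 m, so the parallel axis theorem gives I = 0.15799 + (4.1)(0.81)² = 2.848 kg m².
Total I = 1.2149 + 0.04617 + 1.2893 + 2.848 = 5.3983 kg m².

5.40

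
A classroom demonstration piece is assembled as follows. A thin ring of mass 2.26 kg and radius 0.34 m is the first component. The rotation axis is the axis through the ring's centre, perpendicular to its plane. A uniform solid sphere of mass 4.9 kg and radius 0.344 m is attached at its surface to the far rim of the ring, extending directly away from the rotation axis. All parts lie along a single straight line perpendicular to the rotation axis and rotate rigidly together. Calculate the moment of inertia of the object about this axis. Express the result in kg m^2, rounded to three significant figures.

2.79

Thin ring: I_cm = MR² = (2.26)(0.34)² = 0.26126 kg m^2; axis through the centre, so I = 0.26126 kg m^2.
Solid sphere: I_cm = (2/5)MR² = (2/5)(4.9)(0.344)² = 0.23194 kg m^2; centre at d = 0.34 + 0.344 = 0.684 m, so I = I_cm + Md² gives I = 0.23194 + (4.9)(0.684)² = 2.5244 kg m^2.
Total I = 0.26126 + 2.5244 = 2.7857 kg m^2.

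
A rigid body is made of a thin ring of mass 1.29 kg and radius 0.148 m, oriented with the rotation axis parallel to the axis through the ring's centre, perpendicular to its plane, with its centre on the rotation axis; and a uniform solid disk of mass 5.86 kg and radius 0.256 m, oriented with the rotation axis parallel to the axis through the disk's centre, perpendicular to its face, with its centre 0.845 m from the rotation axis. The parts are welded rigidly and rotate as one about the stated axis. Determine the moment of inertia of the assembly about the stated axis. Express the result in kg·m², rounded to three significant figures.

Thin ring: I_cm = MR² = (1.29)(0.148)² = 0.028256 kg·m²; axis through the centre, so I = 0.028256 kg·m².
Solid disk: I_cm = (1/2)MR² = (1/2)(5.86)(0.256)² = 0.19202 kg·m²; centre at d = 0.845 m, so I = I_cm + Md² gives I = 0.19202 + (5.86)(0.845)² = 4.3762 kg·m².
Total I = 0.028256 + 4.3762 = 4.4045 kg·m².

4.40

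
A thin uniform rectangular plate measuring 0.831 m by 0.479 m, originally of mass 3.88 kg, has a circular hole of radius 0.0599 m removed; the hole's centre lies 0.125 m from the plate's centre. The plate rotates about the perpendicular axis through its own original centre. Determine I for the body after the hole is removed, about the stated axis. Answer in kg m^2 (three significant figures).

0.296

Unpierced body about its centre: I₀ = (1/12)M(a²+b²) = (1/12)(3.88)[(0.831)² + (0.479)²] = 0.29747 kg m^2.
The removed disk has mass m = M·πr²/(ab) = (3.88)·π(0.0599)²/(0.831·0.479) = 0.10987 kg (same uniform areal density).
Its moment of inertia about the rotation axis (parallel-axis theorem): I_hole = (1/2)mr² + md² = (1/2)(0.10987)(0.0599)² + (0.10987)(0.125)² = 0.0019139 kg m^2.
Treating the hole as negative mass, I = I₀ − I_hole = 0.29747 − 0.0019139 = 0.29555 kg m^2.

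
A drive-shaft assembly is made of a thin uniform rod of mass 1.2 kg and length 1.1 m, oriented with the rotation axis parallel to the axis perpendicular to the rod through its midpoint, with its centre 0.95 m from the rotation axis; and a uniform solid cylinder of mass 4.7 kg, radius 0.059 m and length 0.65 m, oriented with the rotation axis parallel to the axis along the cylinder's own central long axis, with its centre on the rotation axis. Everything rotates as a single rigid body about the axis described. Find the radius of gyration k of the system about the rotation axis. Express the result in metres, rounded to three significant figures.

0.453

Thin rod: I_cm = (1/12)ML² = (1/12)(1.2)(1.1)² = 0.121 kg·m²; centre at d = 0.95 m, so the parallel axis theorem gives I = 0.121 + (1.2)(0.95)² = 1.204 kg·m².
Solid cylinder: I_cm = (1/2)MR² = (1/2)(4.7)(0.059)² = 0.0081803 kg·m²; axis through the centre, so I = 0.0081803 kg·m².
Total I = 1.2122 kg·m²; total mass M = 5.9 kg.
k = √(I/M) = √(1.2122/5.9) = 0.45327 m.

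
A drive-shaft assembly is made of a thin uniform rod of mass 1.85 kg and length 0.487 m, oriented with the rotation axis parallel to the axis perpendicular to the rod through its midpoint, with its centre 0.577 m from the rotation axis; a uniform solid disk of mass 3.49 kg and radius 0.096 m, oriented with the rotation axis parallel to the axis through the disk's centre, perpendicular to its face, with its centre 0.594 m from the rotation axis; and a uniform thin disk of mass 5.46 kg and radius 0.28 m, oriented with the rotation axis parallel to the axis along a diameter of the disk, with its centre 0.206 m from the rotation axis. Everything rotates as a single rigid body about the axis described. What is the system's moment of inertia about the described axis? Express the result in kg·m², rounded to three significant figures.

Thin rod: I_cm = (1/12)ML² = (1/12)(1.85)(0.487)² = 0.036564 kg·m²; centre at d = 0.577 m, so the parallel axis theorem gives I = 0.036564 + (1.85)(0.577)² = 0.65248 kg·m².
Solid disk: I_cm = (1/2)MR² = (1/2)(3.49)(0.096)² = 0.016082 kg·m²; centre at d = 0.594 m, so the parallel axis theorem gives I = 0.016082 + (3.49)(0.594)² = 1.2475 kg·m².
Thin disk: I_cm = (1/4)MR² = (1/4)(5.46)(0.28)² = 0.10702 kg·m²; centre at d = 0.206 m, so the parallel axis theorem gives I = 0.10702 + (5.46)(0.206)² = 0.33872 kg·m².
Total I = 0.65248 + 1.2475 + 0.33872 = 2.2387 kg·m².

2.24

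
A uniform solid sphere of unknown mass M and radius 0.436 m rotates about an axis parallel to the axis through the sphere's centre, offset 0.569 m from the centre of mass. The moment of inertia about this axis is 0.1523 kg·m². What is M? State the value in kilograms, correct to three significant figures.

I = I_cm + Md² = (2/5)MR² + Md² = M·[0.4·(0.436)² + (0.569)²] = M·0.3998.
So M = 0.1523 / 0.3998 = 0.38094 kg.

0.381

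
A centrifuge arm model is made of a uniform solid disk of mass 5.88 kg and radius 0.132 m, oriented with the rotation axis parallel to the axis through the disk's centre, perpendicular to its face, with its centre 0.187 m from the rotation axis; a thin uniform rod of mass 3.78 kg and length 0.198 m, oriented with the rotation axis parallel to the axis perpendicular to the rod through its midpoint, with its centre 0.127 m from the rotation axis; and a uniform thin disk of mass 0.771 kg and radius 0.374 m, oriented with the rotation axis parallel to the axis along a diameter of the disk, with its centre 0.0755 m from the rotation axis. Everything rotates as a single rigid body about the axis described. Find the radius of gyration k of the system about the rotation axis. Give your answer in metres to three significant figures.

0.186

Solid disk: I_cm = (1/2)MR² = (1/2)(5.88)(0.132)² = 0.051227 kg·m²; centre at d = 0.187 m, so the parallel axis theorem gives I = 0.051227 + (5.88)(0.187)² = 0.25684 kg·m².
Thin rod: I_cm = (1/12)ML² = (1/12)(3.78)(0.198)² = 0.012349 kg·m²; centre at d = 0.127 m, so the parallel axis theorem gives I = 0.012349 + (3.78)(0.127)² = 0.073317 kg·m².
Thin disk: I_cm = (1/4)MR² = (1/4)(0.771)(0.374)² = 0.026961 kg·m²; centre at d = 0.0755 m, so the parallel axis theorem gives I = 0.026961 + (0.771)(0.0755)² = 0.031356 kg·m².
Total I = 0.36152 kg·m²; total mass M = 10.431 kg.
k = √(I/M) = √(0.36152/10.431) = 0.18617 m.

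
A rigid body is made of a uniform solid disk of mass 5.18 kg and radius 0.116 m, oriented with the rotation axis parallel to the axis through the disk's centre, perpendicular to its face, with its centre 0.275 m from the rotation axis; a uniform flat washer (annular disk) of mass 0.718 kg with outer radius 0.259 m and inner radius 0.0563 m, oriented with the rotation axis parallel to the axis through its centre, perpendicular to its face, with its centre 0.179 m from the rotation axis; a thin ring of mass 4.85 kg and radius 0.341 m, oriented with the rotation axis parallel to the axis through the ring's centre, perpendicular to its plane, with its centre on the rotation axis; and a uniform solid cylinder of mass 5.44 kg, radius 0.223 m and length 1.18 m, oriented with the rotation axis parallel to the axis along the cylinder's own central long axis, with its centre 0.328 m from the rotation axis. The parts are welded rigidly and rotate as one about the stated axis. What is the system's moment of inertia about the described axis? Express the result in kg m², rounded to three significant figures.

1.76

Solid disk: I_cm = (1/2)MR² = (1/2)(5.18)(0.116)² = 0.034851 kg m²; centre at d = 0.275 m, so I = I_cm + Md² gives I = 0.034851 + (5.18)(0.275)² = 0.42659 kg m².
Annular disk: I_cm = (1/2)M(R²+r²) = (1/2)(0.718)[(0.259)² + (0.0563)²] = 0.02522 kg m²; centre at d = 0.179 m, so I = I_cm + Md² gives I = 0.02522 + (0.718)(0.179)² = 0.048225 kg m².
Thin ring: I_cm = MR² = (4.85)(0.341)² = 0.56396 kg m²; axis through the centre, so I = 0.56396 kg m².
Solid cylinder: I_cm = (1/2)MR² = (1/2)(5.44)(0.223)² = 0.13526 kg m²; centre at d = 0.328 m, so I = I_cm + Md² gives I = 0.13526 + (5.44)(0.328)² = 0.72052 kg m².
Total I = 0.42659 + 0.048225 + 0.56396 + 0.72052 = 1.7593 kg m².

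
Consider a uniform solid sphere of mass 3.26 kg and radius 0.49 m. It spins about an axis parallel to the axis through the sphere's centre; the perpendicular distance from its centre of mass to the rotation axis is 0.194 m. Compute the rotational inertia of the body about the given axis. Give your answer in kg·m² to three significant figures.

I_cm = (2/5)MR² = (2/5)(3.26)(0.49)² = 0.31309 kg·m²; centre at d = 0.194 m, so I = I_cm + Md² gives I = 0.31309 + (3.26)(0.194)² = 0.43578 kg·m².

0.436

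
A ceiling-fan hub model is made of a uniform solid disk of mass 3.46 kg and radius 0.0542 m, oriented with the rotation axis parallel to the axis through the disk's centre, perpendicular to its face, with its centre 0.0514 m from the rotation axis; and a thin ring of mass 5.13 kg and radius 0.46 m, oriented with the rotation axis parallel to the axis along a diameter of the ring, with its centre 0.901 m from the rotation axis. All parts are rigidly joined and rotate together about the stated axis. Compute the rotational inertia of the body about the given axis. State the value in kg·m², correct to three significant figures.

4.72

Solid disk: I_cm = (1/2)MR² = (1/2)(3.46)(0.0542)² = 0.0050821 kg·m²; centre at d = 0.0514 m, so the parallel axis theorem gives I = 0.0050821 + (3.46)(0.0514)² = 0.014223 kg·m².
Thin ring: I_cm = (1/2)MR² = (1/2)(5.13)(0.46)² = 0.54275 kg·m²; centre at d = 0.901 m, so the parallel axis theorem gives I = 0.54275 + (5.13)(0.901)² = 4.7073 kg·m².
Total I = 0.014223 + 4.7073 = 4.7215 kg·m².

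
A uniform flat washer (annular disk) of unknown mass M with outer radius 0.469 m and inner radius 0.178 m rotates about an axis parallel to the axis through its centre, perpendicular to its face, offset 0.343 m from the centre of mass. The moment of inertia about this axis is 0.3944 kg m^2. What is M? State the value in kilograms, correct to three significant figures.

1.62

I = I_cm + Md² = (1/2)M(R²+r²) + Md² = M·[0.5·[(0.469)² + (0.178)²] + (0.343)²] = M·0.24347.
So M = 0.3944 / 0.24347 = 1.6199 kg.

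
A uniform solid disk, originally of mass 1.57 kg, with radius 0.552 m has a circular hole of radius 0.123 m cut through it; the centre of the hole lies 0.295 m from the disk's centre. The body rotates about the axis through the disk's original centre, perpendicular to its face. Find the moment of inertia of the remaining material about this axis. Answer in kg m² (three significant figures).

0.232

Unpierced body about its centre: I₀ = (1/2)MR² = (1/2)(1.57)(0.552)² = 0.23919 kg m².
The removed disk has mass m = M·(r/R)² = (1.57)(0.123/0.552)² = 0.077953 kg (same uniform areal density).
Its moment of inertia about the rotation axis (parallel-axis theorem): I_hole = (1/2)mr² + md² = (1/2)(0.077953)(0.123)² + (0.077953)(0.295)² = 0.0073735 kg m².
Treating the hole as negative mass, I = I₀ − I_hole = 0.23919 − 0.0073735 = 0.23182 kg m².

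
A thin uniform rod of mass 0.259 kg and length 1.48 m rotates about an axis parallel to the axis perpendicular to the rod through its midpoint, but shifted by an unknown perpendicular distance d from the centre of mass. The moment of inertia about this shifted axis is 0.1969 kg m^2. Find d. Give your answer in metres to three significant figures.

0.760

About the centre-of-mass axis, I_cm = (1/12)ML² = (1/12)(0.259)(1.48)² = 0.047276 kg m^2.
Parallel axis theorem: I = I_cm + Md², so Md² = 0.1969 − 0.047276 = 0.14962 kg m^2.
d = √(0.14962 / 0.259) = 0.76006 m.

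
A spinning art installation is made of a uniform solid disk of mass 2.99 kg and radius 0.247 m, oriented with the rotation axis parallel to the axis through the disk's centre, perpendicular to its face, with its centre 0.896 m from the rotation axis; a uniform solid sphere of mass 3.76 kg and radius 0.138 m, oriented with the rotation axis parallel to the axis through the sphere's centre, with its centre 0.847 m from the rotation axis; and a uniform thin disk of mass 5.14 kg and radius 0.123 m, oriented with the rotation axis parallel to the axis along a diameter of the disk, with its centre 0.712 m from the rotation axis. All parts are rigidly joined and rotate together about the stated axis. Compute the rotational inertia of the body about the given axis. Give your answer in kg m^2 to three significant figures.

7.84

Solid disk: I_cm = (1/2)MR² = (1/2)(2.99)(0.247)² = 0.091208 kg m^2; centre at d = 0.896 m, so I = I_cm + Md² gives I = 0.091208 + (2.99)(0.896)² = 2.4916 kg m^2.
Solid sphere: I_cm = (2/5)MR² = (2/5)(3.76)(0.138)² = 0.028642 kg m^2; centre at d = 0.847 m, so I = I_cm + Md² gives I = 0.028642 + (3.76)(0.847)² = 2.7261 kg m^2.
Thin disk: I_cm = (1/4)MR² = (1/4)(5.14)(0.123)² = 0.019441 kg m^2; centre at d = 0.712 m, so I = I_cm + Md² gives I = 0.019441 + (5.14)(0.712)² = 2.6251 kg m^2.
Total I = 2.4916 + 2.7261 + 2.6251 = 7.8429 kg m^2.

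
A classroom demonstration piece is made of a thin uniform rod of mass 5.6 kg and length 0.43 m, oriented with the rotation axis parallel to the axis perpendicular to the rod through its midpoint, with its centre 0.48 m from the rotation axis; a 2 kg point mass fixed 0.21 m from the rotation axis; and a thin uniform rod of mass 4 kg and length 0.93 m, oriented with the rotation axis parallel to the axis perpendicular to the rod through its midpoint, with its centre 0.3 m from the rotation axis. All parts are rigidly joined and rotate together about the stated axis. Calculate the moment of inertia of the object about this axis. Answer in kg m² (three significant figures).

2.11

Thin rod: I_cm = (1/12)ML² = (1/12)(5.6)(0.43)² = 0.086287 kg m²; centre at d = 0.48 m, so I = I_cm + Md² gives I = 0.086287 + (5.6)(0.48)² = 1.3765 kg m².
Point mass: I_cm = 0; centre at d = 0.21 m, so I = I_cm + Md² gives I = 0 + (2)(0.21)² = 0.0882 kg m².
Thin rod: I_cm = (1/12)ML² = (1/12)(4)(0.93)² = 0.2883 kg m²; centre at d = 0.3 m, so I = I_cm + Md² gives I = 0.2883 + (4)(0.3)² = 0.6483 kg m².
Total I = 1.3765 + 0.0882 + 0.6483 = 2.113 kg m².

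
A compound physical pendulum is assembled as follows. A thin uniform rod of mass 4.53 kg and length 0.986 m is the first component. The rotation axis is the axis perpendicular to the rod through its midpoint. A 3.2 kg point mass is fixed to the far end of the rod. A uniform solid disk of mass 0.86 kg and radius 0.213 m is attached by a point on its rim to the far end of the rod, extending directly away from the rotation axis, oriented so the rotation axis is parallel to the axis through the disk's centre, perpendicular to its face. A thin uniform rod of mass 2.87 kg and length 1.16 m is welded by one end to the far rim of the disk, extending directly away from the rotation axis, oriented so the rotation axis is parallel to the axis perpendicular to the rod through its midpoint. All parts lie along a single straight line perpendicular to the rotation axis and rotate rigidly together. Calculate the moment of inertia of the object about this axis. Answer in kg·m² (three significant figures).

8.36

Thin rod: I_cm = (1/12)ML² = (1/12)(4.53)(0.986)² = 0.367 kg·m²; axis through the centre, so I = 0.367 kg·m².
Point mass: I_cm = 0; centre at d = 0.493 m, so the parallel axis theorem gives I = 0 + (3.2)(0.493)² = 0.77776 kg·m².
Solid disk: I_cm = (1/2)MR² = (1/2)(0.86)(0.213)² = 0.019509 kg·m²; centre at d = 0.493 + 0.213 = 0.706 m, so the parallel axis theorem gives I = 0.019509 + (0.86)(0.706)² = 0.44816 kg·m².
Thin rod: I_cm = (1/12)ML² = (1/12)(2.87)(1.16)² = 0.32182 kg·m²; centre at d = 0.493 + 0.213 + 0.213 + 0.58 = 1.499 m, so the parallel axis theorem gives I = 0.32182 + (2.87)(1.499)² = 6.7707 kg·m².
Total I = 0.367 + 0.77776 + 0.44816 + 6.7707 = 8.3636 kg·m².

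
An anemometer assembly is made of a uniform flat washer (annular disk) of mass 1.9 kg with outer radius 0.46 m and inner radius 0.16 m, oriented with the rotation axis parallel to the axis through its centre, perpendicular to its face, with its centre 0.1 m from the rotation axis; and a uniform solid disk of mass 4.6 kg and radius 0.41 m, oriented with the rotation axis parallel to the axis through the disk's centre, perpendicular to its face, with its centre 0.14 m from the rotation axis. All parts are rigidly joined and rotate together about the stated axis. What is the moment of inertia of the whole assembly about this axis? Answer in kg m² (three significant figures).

Annular disk: I_cm = (1/2)M(R²+r²) = (1/2)(1.9)[(0.46)² + (0.16)²] = 0.22534 kg m²; centre at d = 0.1 m, so the parallel axis theorem gives I = 0.22534 + (1.9)(0.1)² = 0.24434 kg m².
Solid disk: I_cm = (1/2)MR² = (1/2)(4.6)(0.41)² = 0.38663 kg m²; centre at d = 0.14 m, so the parallel axis theorem gives I = 0.38663 + (4.6)(0.14)² = 0.47679 kg m².
Total I = 0.24434 + 0.47679 = 0.72113 kg m².

0.721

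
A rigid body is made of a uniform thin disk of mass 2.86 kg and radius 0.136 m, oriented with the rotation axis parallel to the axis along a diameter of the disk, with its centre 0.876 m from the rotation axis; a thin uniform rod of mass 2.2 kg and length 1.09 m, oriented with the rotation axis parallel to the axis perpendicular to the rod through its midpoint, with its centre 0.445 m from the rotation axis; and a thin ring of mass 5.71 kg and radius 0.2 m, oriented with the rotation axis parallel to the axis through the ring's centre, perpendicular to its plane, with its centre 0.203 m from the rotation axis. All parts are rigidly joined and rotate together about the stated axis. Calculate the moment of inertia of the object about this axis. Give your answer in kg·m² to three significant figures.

Thin disk: I_cm = (1/4)MR² = (1/4)(2.86)(0.136)² = 0.013225 kg·m²; centre at d = 0.876 m, so the parallel axis theorem gives I = 0.013225 + (2.86)(0.876)² = 2.2079 kg·m².
Thin rod: I_cm = (1/12)ML² = (1/12)(2.2)(1.09)² = 0.21782 kg·m²; centre at d = 0.445 m, so the parallel axis theorem gives I = 0.21782 + (2.2)(0.445)² = 0.65347 kg·m².
Thin ring: I_cm = MR² = (5.71)(0.2)² = 0.2284 kg·m²; centre at d = 0.203 m, so the parallel axis theorem gives I = 0.2284 + (5.71)(0.203)² = 0.4637 kg·m².
Total I = 2.2079 + 0.65347 + 0.4637 = 3.3251 kg·m².

3.33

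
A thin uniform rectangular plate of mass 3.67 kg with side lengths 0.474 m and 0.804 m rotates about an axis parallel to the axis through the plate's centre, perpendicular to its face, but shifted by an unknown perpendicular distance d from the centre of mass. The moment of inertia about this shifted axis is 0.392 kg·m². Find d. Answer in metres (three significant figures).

0.185

About the centre-of-mass axis, I_cm = (1/12)M(a²+b²) = (1/12)(3.67)[(0.474)² + (0.804)²] = 0.26641 kg·m².
Parallel axis theorem: I = I_cm + Md², so Md² = 0.392 − 0.26641 = 0.12559 kg·m².
d = √(0.12559 / 3.67) = 0.18499 m.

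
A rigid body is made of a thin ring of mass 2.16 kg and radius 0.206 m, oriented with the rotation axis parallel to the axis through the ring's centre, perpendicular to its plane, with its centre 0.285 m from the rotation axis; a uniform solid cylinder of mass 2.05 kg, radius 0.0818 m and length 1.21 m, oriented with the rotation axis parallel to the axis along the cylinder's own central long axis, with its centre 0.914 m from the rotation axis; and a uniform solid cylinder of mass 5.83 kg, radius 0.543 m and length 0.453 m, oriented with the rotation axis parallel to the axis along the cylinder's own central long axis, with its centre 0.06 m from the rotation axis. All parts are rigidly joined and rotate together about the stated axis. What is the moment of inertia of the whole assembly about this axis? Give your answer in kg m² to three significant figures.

2.87

Thin ring: I_cm = MR² = (2.16)(0.206)² = 0.091662 kg m²; centre at d = 0.285 m, so I = I_cm + Md² gives I = 0.091662 + (2.16)(0.285)² = 0.26711 kg m².
Solid cylinder: I_cm = (1/2)MR² = (1/2)(2.05)(0.0818)² = 0.0068585 kg m²; centre at d = 0.914 m, so I = I_cm + Md² gives I = 0.0068585 + (2.05)(0.914)² = 1.7194 kg m².
Solid cylinder: I_cm = (1/2)MR² = (1/2)(5.83)(0.543)² = 0.85948 kg m²; centre at d = 0.06 m, so I = I_cm + Md² gives I = 0.85948 + (5.83)(0.06)² = 0.88047 kg m².
Total I = 0.26711 + 1.7194 + 0.88047 = 2.867 kg m².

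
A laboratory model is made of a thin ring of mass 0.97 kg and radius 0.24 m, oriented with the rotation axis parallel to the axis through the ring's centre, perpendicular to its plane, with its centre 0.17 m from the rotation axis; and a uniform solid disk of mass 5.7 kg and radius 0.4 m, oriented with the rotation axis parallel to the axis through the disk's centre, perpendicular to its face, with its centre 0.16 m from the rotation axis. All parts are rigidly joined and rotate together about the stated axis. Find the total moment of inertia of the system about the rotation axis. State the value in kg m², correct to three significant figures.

0.686

Thin ring: I_cm = MR² = (0.97)(0.24)² = 0.055872 kg m²; centre at d = 0.17 m, so the parallel axis theorem gives I = 0.055872 + (0.97)(0.17)² = 0.083905 kg m².
Solid disk: I_cm = (1/2)MR² = (1/2)(5.7)(0.4)² = 0.456 kg m²; centre at d = 0.16 m, so the parallel axis theorem gives I = 0.456 + (5.7)(0.16)² = 0.60192 kg m².
Total I = 0.083905 + 0.60192 = 0.68583 kg m².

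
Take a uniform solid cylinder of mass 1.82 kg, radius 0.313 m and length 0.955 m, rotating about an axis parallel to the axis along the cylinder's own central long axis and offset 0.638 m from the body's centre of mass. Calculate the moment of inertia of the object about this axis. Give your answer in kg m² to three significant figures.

I_cm = (1/2)MR² = (1/2)(1.82)(0.313)² = 0.089152 kg m²; centre at d = 0.638 m, so I = I_cm + Md² gives I = 0.089152 + (1.82)(0.638)² = 0.82997 kg m².

0.830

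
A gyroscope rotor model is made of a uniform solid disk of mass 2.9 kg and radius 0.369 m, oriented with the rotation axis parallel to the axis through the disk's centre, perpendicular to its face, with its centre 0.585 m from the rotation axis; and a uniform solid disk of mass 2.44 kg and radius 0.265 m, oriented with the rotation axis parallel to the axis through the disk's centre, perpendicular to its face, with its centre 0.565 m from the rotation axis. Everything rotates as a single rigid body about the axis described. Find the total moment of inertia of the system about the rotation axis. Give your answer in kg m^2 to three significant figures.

2.05

Solid disk: I_cm = (1/2)MR² = (1/2)(2.9)(0.369)² = 0.19743 kg m^2; centre at d = 0.585 m, so I = I_cm + Md² gives I = 0.19743 + (2.9)(0.585)² = 1.1899 kg m^2.
Solid disk: I_cm = (1/2)MR² = (1/2)(2.44)(0.265)² = 0.085675 kg m^2; centre at d = 0.565 m, so I = I_cm + Md² gives I = 0.085675 + (2.44)(0.565)² = 0.86458 kg m^2.
Total I = 1.1899 + 0.86458 = 2.0545 kg m^2.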